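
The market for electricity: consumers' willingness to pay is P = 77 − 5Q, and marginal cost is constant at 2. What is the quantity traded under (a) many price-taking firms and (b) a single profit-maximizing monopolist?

Competitive firms price at marginal cost: P = 2, giving Q = 15.
The monopolist equates marginal revenue to marginal cost: 77 − 10Q = 2, so Q = 7.5. From demand, P = 39.5.

Competition: Q = 15; Monopoly: Q = 7.5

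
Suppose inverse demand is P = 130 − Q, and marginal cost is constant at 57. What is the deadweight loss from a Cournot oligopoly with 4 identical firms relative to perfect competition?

Perfect competition: P = MC = 57, so 130 − Q = 57 and Q = 73.
In a 4-firm Cournot equilibrium, symmetry and the first-order condition give q = (130 − 57)/(5) = 14.6. So Q = 58.4 and P = 71.6.
DWL is the triangle between Q = 58.4 and Q = 73: ½·(73 − 58.4)·(71.6 − 57) = 106.58.

DWL = 106.58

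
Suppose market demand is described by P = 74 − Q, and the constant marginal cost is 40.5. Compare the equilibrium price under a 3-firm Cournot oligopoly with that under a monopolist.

Cournot: P = 48.875; Monopoly: P = 57.25

In a 3-firm Cournot equilibrium, symmetry and the first-order condition give q = (74 − 40.5)/(4) = 8.375. So Q = 25.125 and P = 48.875.
Monopoly sets MR = MC: 74 − 2Q = 40.5 ⇒ Q = 16.75, P = 74 − 16.75 = 57.25.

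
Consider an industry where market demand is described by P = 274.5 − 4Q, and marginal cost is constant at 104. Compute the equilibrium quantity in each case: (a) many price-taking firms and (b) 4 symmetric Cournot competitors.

Competition: Q = 42.625; Cournot: Q = 34.1

Perfect competition: P = MC = 104, so 274.5 − 4Q = 104 and Q = 42.625.
Cournot with 4 identical firms: the symmetric best-response condition is 274.5 − 20q = 104. Each firm produces q = 8.525, total output Q = 34.1, price P = 138.1.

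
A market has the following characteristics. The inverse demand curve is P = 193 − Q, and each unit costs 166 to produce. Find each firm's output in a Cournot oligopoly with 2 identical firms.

In a 2-firm Cournot equilibrium, symmetry and the first-order condition give q = (193 − 166)/(3) = 9. So Q = 18 and P = 175.

q_i = 9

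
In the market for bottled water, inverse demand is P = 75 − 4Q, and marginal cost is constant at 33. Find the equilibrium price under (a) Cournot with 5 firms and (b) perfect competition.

With 5 symmetric Cournot firms, each firm's FOC gives 75 − 24q = 33, so q = 1.75, Q = 5·1.75 = 8.75, and P = 40.
Competitive firms price at marginal cost: P = 33, giving Q = 10.5.

Cournot: P = 40; Competition: P = 33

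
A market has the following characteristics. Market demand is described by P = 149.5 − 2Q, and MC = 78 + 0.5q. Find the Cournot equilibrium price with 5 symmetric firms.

P = 92.3

In a 5-firm Cournot equilibrium, symmetry and the first-order condition give q = (149.5 − 78)/(12.5) = 5.72. So Q = 28.6 and P = 92.3.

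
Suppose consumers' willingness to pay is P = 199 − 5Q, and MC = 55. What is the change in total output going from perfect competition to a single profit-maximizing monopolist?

Total output falls by 14.4

Perfect competition: P = MC = 55, so 199 − 5Q = 55 and Q = 28.8.
Monopoly sets MR = MC: 199 − 10Q = 55 ⇒ Q = 14.4, P = 199 − 5·14.4 = 127.
Change in total output: 14.4 − 28.8 = −14.4.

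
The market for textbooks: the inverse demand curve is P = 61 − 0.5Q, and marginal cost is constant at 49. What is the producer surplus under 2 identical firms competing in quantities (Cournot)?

With 2 symmetric Cournot firms, each firm's FOC gives 61 − 1.5q = 49, so q = 8, Q = 2·8 = 16, and P = 53.
PS = (53 − 49)·16 = 64.

PS = 64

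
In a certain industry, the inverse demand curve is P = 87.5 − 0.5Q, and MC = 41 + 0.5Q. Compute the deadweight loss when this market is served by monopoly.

DWL = 120.125

Competitive equilibrium sets price equal to marginal cost: 87.5 − 0.5Q = 41 + 0.5Q, so Q = 46.5 and P = 64.25.
Monopoly sets MR = MC: 87.5 − Q = 41 + 0.5Q ⇒ Q = 31, P = 87.5 − 0.5·31 = 72.
CS = ½·(87.5 − 64.25)·46.5 = 8649/16; PS = (64.25·46.5 − 41·46.5 − ½·0.5·46.5²) = 8649/16; TS = 1081.125.
CS = ½·(87.5 − 72)·31 = 240.25; PS = (72·31 − 41·31 − ½·0.5·31²) = 720.75; TS = 961.
DWL = 1081.125 − 961 = 120.125.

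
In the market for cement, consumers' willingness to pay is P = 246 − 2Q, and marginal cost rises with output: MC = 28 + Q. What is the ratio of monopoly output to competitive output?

A monopolist chooses Q where MR = MC. MR = 246 − 4Q; setting this equal to 28 + Q gives Q = 43.6 and P = 158.8.
Competitive equilibrium sets price equal to marginal cost: 246 − 2Q = 28 + Q, so Q = 218/3 and P = 302/3.
Ratio Q_m/Q_c = 43.6/(218/3) = 0.6.

Q_m/Q_c = 0.6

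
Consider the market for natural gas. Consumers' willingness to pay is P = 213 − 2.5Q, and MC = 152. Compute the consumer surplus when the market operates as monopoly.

CS = 186.05

The monopolist equates marginal revenue to marginal cost: 213 − 5Q = 152, so Q = 12.2. From demand, P = 182.5.
CS = ½·(213 − 182.5)·12.2 = 186.05.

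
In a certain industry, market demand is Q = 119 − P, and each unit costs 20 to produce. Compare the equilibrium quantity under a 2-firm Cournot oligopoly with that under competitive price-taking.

Inverting demand: P = 119 − Q.
Cournot with 2 identical firms: the symmetric best-response condition is 119 − 3q = 20. Each firm produces q = 33, total output Q = 66, price P = 53.
Perfect competition: P = MC = 20, so 119 − Q = 20 and Q = 99.

Cournot: Q = 66; Competition: Q = 99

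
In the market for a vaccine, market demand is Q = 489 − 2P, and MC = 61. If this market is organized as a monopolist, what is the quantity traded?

Inverting demand: P = 244.5 − 0.5Q.
Monopoly sets MR = MC: 244.5 − Q = 61 ⇒ Q = 183.5, P = 244.5 − 0.5·183.5 = 152.75.

Q = 183.5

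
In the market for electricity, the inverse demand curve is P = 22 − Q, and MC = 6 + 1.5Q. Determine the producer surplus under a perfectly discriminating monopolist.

PS = 51.2

A perfectly discriminating monopolist sells every unit with P(Q) ≥ MC(Q), so output equals the competitive quantity Q = 6.4. Each buyer pays their reservation price, so CS = 0 and the firm captures all surplus.
PS = ½·(22 − 6)·6.4 = 51.2.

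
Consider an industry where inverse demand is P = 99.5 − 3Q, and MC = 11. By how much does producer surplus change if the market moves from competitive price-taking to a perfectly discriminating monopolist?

Competitive firms price at marginal cost: P = 11, giving Q = 29.5.
PS = (11 − 11)·29.5 = 0.
With perfect price discrimination, output is the efficient level Q = 29.5 (where demand meets MC), but every buyer pays their willingness to pay: CS = 0 and PS = total surplus.
PS = ½·(99.5 − 11)·29.5 = 1305.375.
Change in producer surplus: 1305.375 − 0 = 1305.375.

Producer surplus rises by 1305.375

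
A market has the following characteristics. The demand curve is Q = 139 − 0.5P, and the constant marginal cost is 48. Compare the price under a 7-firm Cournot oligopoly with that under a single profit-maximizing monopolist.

Cournot: P = 76.75; Monopoly: P = 163

Inverting demand: P = 278 − 2Q.
In a 7-firm Cournot equilibrium, symmetry and the first-order condition give q = (278 − 48)/(16) = 14.375. So Q = 100.625 and P = 76.75.
Monopoly sets MR = MC: 278 − 4Q = 48 ⇒ Q = 57.5, P = 278 − 2·57.5 = 163.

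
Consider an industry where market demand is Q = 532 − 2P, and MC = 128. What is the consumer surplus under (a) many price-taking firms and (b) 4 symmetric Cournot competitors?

Inverting demand: P = 266 − 0.5Q.
Perfect competition: P = MC = 128, so 266 − 0.5Q = 128 and Q = 276.
CS = ½·(266 − 128)·276 = 19044.
In a 4-firm Cournot equilibrium, symmetry and the first-order condition give q = (266 − 128)/(2.5) = 55.2. So Q = 220.8 and P = 155.6.
CS = ½·(266 − 155.6)·220.8 = 12188.16.

Competition: CS = 19044; Cournot: CS = 12188.16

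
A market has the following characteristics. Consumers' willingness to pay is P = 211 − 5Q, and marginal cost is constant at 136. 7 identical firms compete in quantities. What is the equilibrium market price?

With 7 symmetric Cournot firms, each firm's FOC gives 211 − 40q = 136, so q = 1.875, Q = 7·1.875 = 13.125, and P = 145.375.

P = 145.375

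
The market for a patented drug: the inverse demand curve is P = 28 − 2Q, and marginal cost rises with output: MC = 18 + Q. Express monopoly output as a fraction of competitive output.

Q_m/Q_c = 0.6

A monopolist chooses Q where MR = MC. MR = 28 − 4Q; setting this equal to 18 + Q gives Q = 2 and P = 24.
Under competition P = MC: 28 − 2Q = 18 + Q ⇒ Q = 10/3, P = 64/3.
Ratio Q_m/Q_c = 2/(10/3) = 0.6.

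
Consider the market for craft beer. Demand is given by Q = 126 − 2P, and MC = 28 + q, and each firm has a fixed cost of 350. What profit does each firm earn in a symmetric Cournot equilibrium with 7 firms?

π_i = −301

Inverting demand: P = 63 − 0.5Q.
Cournot with 7 identical firms: the symmetric best-response condition is 63 − 4q = 28 + q. Each firm produces q = 7, total output Q = 49, price P = 38.5.
Each firm's profit = 38.5·7 − (28·7 + ½·1·7²) − 350 = −301.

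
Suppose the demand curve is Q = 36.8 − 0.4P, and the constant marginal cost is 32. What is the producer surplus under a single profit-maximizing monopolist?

Inverting demand: P = 92 − 2.5Q.
A monopolist chooses Q where MR = MC. MR = 92 − 5Q; setting this equal to 32 gives Q = 12 and P = 62.
PS = (62 − 32)·12 = 360.

PS = 360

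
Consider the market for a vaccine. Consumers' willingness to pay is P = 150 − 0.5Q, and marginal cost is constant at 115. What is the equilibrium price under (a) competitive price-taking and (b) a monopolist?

Competition: P = 115; Monopoly: P = 132.5

Under competition P = MC = 115, so Q = (150 − 115)/0.5 = 70.
A monopolist chooses Q where MR = MC. MR = 150 − Q; setting this equal to 115 gives Q = 35 and P = 132.5.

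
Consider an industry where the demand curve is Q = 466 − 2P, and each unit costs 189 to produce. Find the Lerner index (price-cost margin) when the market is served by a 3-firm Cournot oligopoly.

Inverting demand: P = 233 − 0.5Q.
In a 3-firm Cournot equilibrium, symmetry and the first-order condition give q = (233 − 189)/(2) = 22. So Q = 66 and P = 200.
Lerner index = (P − MC)/P = (200 − 189)/200 = 0.055.

Lerner index = 0.055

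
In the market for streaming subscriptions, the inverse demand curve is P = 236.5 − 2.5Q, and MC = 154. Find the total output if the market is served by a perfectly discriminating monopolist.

Q = 33

Under first-degree price discrimination the firm charges each unit its demand price and produces up to where P = MC, i.e. Q = 33. Consumer surplus is zero; producer surplus equals total surplus.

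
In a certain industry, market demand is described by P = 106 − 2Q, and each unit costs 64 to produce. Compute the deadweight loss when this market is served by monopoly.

Competitive firms price at marginal cost: P = 64, giving Q = 21.
A monopolist chooses Q where MR = MC. MR = 106 − 4Q; setting this equal to 64 gives Q = 10.5 and P = 85.
DWL is the triangle between Q = 10.5 and Q = 21: ½·(21 − 10.5)·(85 − 64) = 110.25.

DWL = 110.25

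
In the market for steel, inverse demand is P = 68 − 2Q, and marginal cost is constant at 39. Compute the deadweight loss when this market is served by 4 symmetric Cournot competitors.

DWL = 8.41

Under competition P = MC = 39, so Q = (68 − 39)/2 = 14.5.
With 4 symmetric Cournot firms, each firm's FOC gives 68 − 10q = 39, so q = 2.9, Q = 4·2.9 = 11.6, and P = 44.8.
DWL is the triangle between Q = 11.6 and Q = 14.5: ½·(14.5 − 11.6)·(44.8 − 39) = 8.41.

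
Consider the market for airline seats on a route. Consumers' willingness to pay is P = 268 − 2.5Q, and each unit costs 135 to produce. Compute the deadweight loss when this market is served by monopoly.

DWL = 884.45

Perfect competition: P = MC = 135, so 268 − 2.5Q = 135 and Q = 53.2.
Monopoly sets MR = MC: 268 − 5Q = 135 ⇒ Q = 26.6, P = 268 − 2.5·26.6 = 201.5.
DWL is the triangle between Q = 26.6 and Q = 53.2: ½·(53.2 − 26.6)·(201.5 − 135) = 884.45.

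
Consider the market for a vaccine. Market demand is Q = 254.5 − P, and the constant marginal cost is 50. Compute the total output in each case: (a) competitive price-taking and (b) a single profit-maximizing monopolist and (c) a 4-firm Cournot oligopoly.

Competition: Q = 204.5; Monopoly: Q = 102.25; Cournot: Q = 163.6

Inverting demand: P = 254.5 − Q.
Perfect competition: P = MC = 50, so 254.5 − Q = 50 and Q = 204.5.
Monopoly sets MR = MC: 254.5 − 2Q = 50 ⇒ Q = 102.25, P = 254.5 − 102.25 = 152.25.
With 4 symmetric Cournot firms, each firm's FOC gives 254.5 − 5q = 50, so q = 40.9, Q = 4·40.9 = 163.6, and P = 90.9.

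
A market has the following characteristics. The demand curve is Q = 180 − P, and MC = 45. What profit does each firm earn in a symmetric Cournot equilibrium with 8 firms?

Inverting demand: P = 180 − Q.
With 8 symmetric Cournot firms, each firm's FOC gives 180 − 9q = 45, so q = 15, Q = 8·15 = 120, and P = 60.
Each firm's profit = (60 − 45)·15 = 225.

π_i = 225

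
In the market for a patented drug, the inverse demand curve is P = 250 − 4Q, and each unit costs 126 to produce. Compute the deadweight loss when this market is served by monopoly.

DWL = 480.5

Under competition P = MC = 126, so Q = (250 − 126)/4 = 31.
The monopolist equates marginal revenue to marginal cost: 250 − 8Q = 126, so Q = 15.5. From demand, P = 188.
DWL is the triangle between Q = 15.5 and Q = 31: ½·(31 − 15.5)·(188 − 126) = 480.5.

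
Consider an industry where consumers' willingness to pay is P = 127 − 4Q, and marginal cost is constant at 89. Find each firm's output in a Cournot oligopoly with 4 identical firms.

q_i = 1.9

With 4 symmetric Cournot firms, each firm's FOC gives 127 − 20q = 89, so q = 1.9, Q = 4·1.9 = 7.6, and P = 96.6.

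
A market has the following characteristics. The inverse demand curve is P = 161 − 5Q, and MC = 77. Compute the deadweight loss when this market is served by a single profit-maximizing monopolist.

DWL = 176.4

Under competition P = MC = 77, so Q = (161 − 77)/5 = 16.8.
Monopoly sets MR = MC: 161 − 10Q = 77 ⇒ Q = 8.4, P = 161 − 5·8.4 = 119.
DWL is the triangle between Q = 8.4 and Q = 16.8: ½·(16.8 − 8.4)·(119 − 77) = 176.4.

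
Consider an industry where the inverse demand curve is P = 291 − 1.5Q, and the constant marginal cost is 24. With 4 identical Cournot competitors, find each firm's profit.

π_i = 1901.04

Cournot with 4 identical firms: the symmetric best-response condition is 291 − 7.5q = 24. Each firm produces q = 35.6, total output Q = 142.4, price P = 77.4.
Each firm's profit = (77.4 − 24)·35.6 = 1901.04.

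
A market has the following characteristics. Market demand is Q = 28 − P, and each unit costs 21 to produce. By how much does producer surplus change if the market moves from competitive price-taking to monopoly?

Producer surplus rises by 12.25

Inverting demand: P = 28 − Q.
Under competition P = MC = 21, so Q = (28 − 21)/1 = 7.
PS = (21 − 21)·7 = 0.
A monopolist chooses Q where MR = MC. MR = 28 − 2Q; setting this equal to 21 gives Q = 3.5 and P = 24.5.
PS = (24.5 − 21)·3.5 = 12.25.
Change in producer surplus: 12.25 − 0 = 12.25.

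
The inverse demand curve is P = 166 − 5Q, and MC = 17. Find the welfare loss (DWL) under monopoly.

Perfect competition: P = MC = 17, so 166 − 5Q = 17 and Q = 29.8.
A monopolist chooses Q where MR = MC. MR = 166 − 10Q; setting this equal to 17 gives Q = 14.9 and P = 91.5.
DWL is the triangle between Q = 14.9 and Q = 29.8: ½·(29.8 − 14.9)·(91.5 − 17) = 555.025.

DWL = 555.025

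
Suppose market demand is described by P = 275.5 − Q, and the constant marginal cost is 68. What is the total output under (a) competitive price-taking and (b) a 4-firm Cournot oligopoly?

Under competition P = MC = 68, so Q = (275.5 − 68)/1 = 207.5.
With 4 symmetric Cournot firms, each firm's FOC gives 275.5 − 5q = 68, so q = 41.5, Q = 4·41.5 = 166, and P = 109.5.

Competition: Q = 207.5; Cournot: Q = 166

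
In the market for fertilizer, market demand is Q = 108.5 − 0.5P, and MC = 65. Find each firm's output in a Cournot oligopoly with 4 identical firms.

Inverting demand: P = 217 − 2Q.
With 4 symmetric Cournot firms, each firm's FOC gives 217 − 10q = 65, so q = 15.2, Q = 4·15.2 = 60.8, and P = 95.4.

q_i = 15.2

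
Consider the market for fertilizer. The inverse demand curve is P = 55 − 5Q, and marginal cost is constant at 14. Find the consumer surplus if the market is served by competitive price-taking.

Perfect competition: P = MC = 14, so 55 − 5Q = 14 and Q = 8.2.
CS = ½·(55 − 14)·8.2 = 168.1.

CS = 168.1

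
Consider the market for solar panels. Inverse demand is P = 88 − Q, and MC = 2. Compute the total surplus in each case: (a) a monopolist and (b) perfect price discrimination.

The monopolist equates marginal revenue to marginal cost: 88 − 2Q = 2, so Q = 43. From demand, P = 45.
CS = ½·(88 − 45)·43 = 924.5; PS = (45 − 2)·43 = 1849; TS = 2773.5.
With perfect price discrimination, output is the efficient level Q = 86 (where demand meets MC), but every buyer pays their willingness to pay: CS = 0 and PS = total surplus.
TS = 3698 (equal to competitive TS).

Monopoly: TS = 2773.5; Perfect PD: TS = 3698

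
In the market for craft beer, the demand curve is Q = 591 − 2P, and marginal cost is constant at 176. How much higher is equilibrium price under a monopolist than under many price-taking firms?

Inverting demand: P = 295.5 − 0.5Q.
Competitive firms price at marginal cost: P = 176, giving Q = 239.
The monopolist equates marginal revenue to marginal cost: 295.5 − Q = 176, so Q = 119.5. From demand, P = 235.75.
Change in equilibrium price: 235.75 − 176 = 59.75.

Equilibrium price rises by 59.75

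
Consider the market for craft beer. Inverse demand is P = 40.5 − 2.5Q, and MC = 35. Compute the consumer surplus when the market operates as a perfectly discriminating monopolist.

CS = 0

A perfectly discriminating monopolist sells every unit with P(Q) ≥ MC(Q), so output equals the competitive quantity Q = 2.2. Each buyer pays their reservation price, so CS = 0 and the firm captures all surplus.
CS = 0.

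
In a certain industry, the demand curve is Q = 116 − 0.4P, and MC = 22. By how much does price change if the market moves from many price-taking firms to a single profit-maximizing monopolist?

Inverting demand: P = 290 − 2.5Q.
Under competition P = MC = 22, so Q = (290 − 22)/2.5 = 107.2.
Monopoly sets MR = MC: 290 − 5Q = 22 ⇒ Q = 53.6, P = 290 − 2.5·53.6 = 156.
Change in price: 156 − 22 = 134.

Price rises by 134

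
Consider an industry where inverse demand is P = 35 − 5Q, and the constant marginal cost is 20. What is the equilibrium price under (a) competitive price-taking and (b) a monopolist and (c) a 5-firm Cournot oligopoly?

Competitive firms price at marginal cost: P = 20, giving Q = 3.
The monopolist equates marginal revenue to marginal cost: 35 − 10Q = 20, so Q = 1.5. From demand, P = 27.5.
In a 5-firm Cournot equilibrium, symmetry and the first-order condition give q = (35 − 20)/(30) = 0.5. So Q = 2.5 and P = 22.5.

Competition: P = 20; Monopoly: P = 27.5; Cournot: P = 22.5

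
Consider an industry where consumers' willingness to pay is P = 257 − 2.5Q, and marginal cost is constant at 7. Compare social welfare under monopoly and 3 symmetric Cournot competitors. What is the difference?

Social welfare rises by 2343.75

Monopoly sets MR = MC: 257 − 5Q = 7 ⇒ Q = 50, P = 257 − 2.5·50 = 132.
CS = ½·(257 − 132)·50 = 3125; PS = (132 − 7)·50 = 6250; TS = 9375.
Cournot with 3 identical firms: the symmetric best-response condition is 257 − 10q = 7. Each firm produces q = 25, total output Q = 75, price P = 69.5.
CS = ½·(257 − 69.5)·75 = 7031.25; PS = (69.5 − 7)·75 = 4687.5; TS = 11718.75.
Change in social welfare: 11718.75 − 9375 = 2343.75.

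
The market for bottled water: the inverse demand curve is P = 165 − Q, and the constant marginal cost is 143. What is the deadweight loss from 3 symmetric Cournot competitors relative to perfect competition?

DWL = 15.125

Competitive firms price at marginal cost: P = 143, giving Q = 22.
Cournot with 3 identical firms: the symmetric best-response condition is 165 − 4q = 143. Each firm produces q = 5.5, total output Q = 16.5, price P = 148.5.
DWL is the triangle between Q = 16.5 and Q = 22: ½·(22 − 16.5)·(148.5 − 143) = 15.125.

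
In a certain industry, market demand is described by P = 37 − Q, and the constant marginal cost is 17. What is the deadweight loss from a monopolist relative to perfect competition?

DWL = 50

Under competition P = MC = 17, so Q = (37 − 17)/1 = 20.
The monopolist equates marginal revenue to marginal cost: 37 − 2Q = 17, so Q = 10. From demand, P = 27.
DWL is the triangle between Q = 10 and Q = 20: ½·(20 − 10)·(27 − 17) = 50.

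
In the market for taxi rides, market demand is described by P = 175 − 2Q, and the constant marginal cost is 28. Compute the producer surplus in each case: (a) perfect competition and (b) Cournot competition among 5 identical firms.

Competition: PS = 0; Cournot: PS = 1500.625

Perfect competition: P = MC = 28, so 175 − 2Q = 28 and Q = 73.5.
PS = (28 − 28)·73.5 = 0.
In a 5-firm Cournot equilibrium, symmetry and the first-order condition give q = (175 − 28)/(12) = 12.25. So Q = 61.25 and P = 52.5.
PS = (52.5 − 28)·61.25 = 1500.625.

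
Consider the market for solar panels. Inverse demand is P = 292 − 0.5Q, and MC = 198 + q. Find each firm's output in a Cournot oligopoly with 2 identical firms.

q_i = 37.6

With 2 symmetric Cournot firms, each firm's FOC gives 292 − 1.5q = 198 + q, so q = 37.6, Q = 2·37.6 = 75.2, and P = 254.4.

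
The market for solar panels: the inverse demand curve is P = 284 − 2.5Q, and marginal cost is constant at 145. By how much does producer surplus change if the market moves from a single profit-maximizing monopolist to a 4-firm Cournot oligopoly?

A monopolist chooses Q where MR = MC. MR = 284 − 5Q; setting this equal to 145 gives Q = 27.8 and P = 214.5.
PS = (214.5 − 145)·27.8 = 1932.1.
With 4 symmetric Cournot firms, each firm's FOC gives 284 − 12.5q = 145, so q = 11.12, Q = 4·11.12 = 44.48, and P = 172.8.
PS = (172.8 − 145)·44.48 = 1236.544.
Change in producer surplus: 1236.544 − 1932.1 = −695.556.

PS falls by 695.556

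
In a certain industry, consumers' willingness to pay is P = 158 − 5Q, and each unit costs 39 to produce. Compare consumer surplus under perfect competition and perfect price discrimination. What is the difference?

Competitive firms price at marginal cost: P = 39, giving Q = 23.8.
CS = ½·(158 − 39)·23.8 = 1416.1.
With perfect price discrimination, output is the efficient level Q = 23.8 (where demand meets MC), but every buyer pays their willingness to pay: CS = 0 and PS = total surplus.
CS = 0.
Change in consumer surplus: 0 − 1416.1 = −1416.1.

Consumer surplus falls by 1416.1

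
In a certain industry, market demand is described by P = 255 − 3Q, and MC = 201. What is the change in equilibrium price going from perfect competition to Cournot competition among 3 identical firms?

Perfect competition: P = MC = 201, so 255 − 3Q = 201 and Q = 18.
Cournot with 3 identical firms: the symmetric best-response condition is 255 − 12q = 201. Each firm produces q = 4.5, total output Q = 13.5, price P = 214.5.
Change in equilibrium price: 214.5 − 201 = 13.5.

Equilibrium price rises by 13.5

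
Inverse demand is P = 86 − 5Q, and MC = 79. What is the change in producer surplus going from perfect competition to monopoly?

Producer surplus rises by 2.45

Under competition P = MC = 79, so Q = (86 − 79)/5 = 1.4.
PS = (79 − 79)·1.4 = 0.
A monopolist chooses Q where MR = MC. MR = 86 − 10Q; setting this equal to 79 gives Q = 0.7 and P = 82.5.
PS = (82.5 − 79)·0.7 = 2.45.
Change in producer surplus: 2.45 − 0 = 2.45.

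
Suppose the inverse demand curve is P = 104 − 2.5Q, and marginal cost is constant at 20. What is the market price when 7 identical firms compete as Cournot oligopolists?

Cournot with 7 identical firms: the symmetric best-response condition is 104 − 20q = 20. Each firm produces q = 4.2, total output Q = 29.4, price P = 30.5.

P = 30.5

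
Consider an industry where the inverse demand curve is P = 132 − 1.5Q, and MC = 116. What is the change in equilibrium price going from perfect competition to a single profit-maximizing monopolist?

Equilibrium price rises by 8

Competitive firms price at marginal cost: P = 116, giving Q = 32/3.
The monopolist equates marginal revenue to marginal cost: 132 − 3Q = 116, so Q = 16/3. From demand, P = 124.
Change in equilibrium price: 124 − 116 = 8.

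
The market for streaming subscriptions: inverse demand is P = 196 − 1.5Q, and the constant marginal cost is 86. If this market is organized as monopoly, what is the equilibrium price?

P = 141

Monopoly sets MR = MC: 196 − 3Q = 86 ⇒ Q = 110/3, P = 196 − 1.5·110/3 = 141.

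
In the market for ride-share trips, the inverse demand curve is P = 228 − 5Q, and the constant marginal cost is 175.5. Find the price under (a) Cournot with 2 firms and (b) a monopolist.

With 2 symmetric Cournot firms, each firm's FOC gives 228 − 15q = 175.5, so q = 3.5, Q = 2·3.5 = 7, and P = 193.
The monopolist equates marginal revenue to marginal cost: 228 − 10Q = 175.5, so Q = 5.25. From demand, P = 201.75.

Cournot: P = 193; Monopoly: P = 201.75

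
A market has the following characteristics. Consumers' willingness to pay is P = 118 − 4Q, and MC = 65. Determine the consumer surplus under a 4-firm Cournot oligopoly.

CS = 224.72

Cournot with 4 identical firms: the symmetric best-response condition is 118 − 20q = 65. Each firm produces q = 2.65, total output Q = 10.6, price P = 75.6.
CS = ½·(118 − 75.6)·10.6 = 224.72.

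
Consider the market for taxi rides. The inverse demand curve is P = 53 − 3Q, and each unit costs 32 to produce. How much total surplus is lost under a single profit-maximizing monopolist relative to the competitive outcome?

Under competition P = MC = 32, so Q = (53 − 32)/3 = 7.
Monopoly sets MR = MC: 53 − 6Q = 32 ⇒ Q = 3.5, P = 53 − 3·3.5 = 42.5.
DWL is the triangle between Q = 3.5 and Q = 7: ½·(7 − 3.5)·(42.5 − 32) = 18.375.

DWL = 18.375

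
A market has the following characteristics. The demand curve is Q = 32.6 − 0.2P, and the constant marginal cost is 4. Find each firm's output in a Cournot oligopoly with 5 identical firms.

Inverting demand: P = 163 − 5Q.
Cournot with 5 identical firms: the symmetric best-response condition is 163 − 30q = 4. Each firm produces q = 5.3, total output Q = 26.5, price P = 30.5.

q_i = 5.3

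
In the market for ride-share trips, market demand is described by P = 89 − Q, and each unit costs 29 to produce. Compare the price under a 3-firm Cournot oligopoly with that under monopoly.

With 3 symmetric Cournot firms, each firm's FOC gives 89 − 4q = 29, so q = 15, Q = 3·15 = 45, and P = 44.
Monopoly sets MR = MC: 89 − 2Q = 29 ⇒ Q = 30, P = 89 − 30 = 59.

Cournot: P = 44; Monopoly: P = 59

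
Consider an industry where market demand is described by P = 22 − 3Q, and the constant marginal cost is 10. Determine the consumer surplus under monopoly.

CS = 6

A monopolist chooses Q where MR = MC. MR = 22 − 6Q; setting this equal to 10 gives Q = 2 and P = 16.
CS = ½·(22 − 16)·2 = 6.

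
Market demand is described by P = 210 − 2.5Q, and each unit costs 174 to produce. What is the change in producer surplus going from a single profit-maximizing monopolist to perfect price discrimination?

Producer surplus rises by 129.6

The monopolist equates marginal revenue to marginal cost: 210 − 5Q = 174, so Q = 7.2. From demand, P = 192.
PS = (192 − 174)·7.2 = 129.6.
With perfect price discrimination, output is the efficient level Q = 14.4 (where demand meets MC), but every buyer pays their willingness to pay: CS = 0 and PS = total surplus.
PS = ½·(210 − 174)·14.4 = 259.2.
Change in producer surplus: 259.2 − 129.6 = 129.6.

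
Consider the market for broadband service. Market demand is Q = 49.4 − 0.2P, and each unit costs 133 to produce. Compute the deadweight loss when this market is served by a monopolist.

Inverting demand: P = 247 − 5Q.
Perfect competition: P = MC = 133, so 247 − 5Q = 133 and Q = 22.8.
Monopoly sets MR = MC: 247 − 10Q = 133 ⇒ Q = 11.4, P = 247 − 5·11.4 = 190.
DWL is the triangle between Q = 11.4 and Q = 22.8: ½·(22.8 − 11.4)·(190 − 133) = 324.9.

DWL = 324.9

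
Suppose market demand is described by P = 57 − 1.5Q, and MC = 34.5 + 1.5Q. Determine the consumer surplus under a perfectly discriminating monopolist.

CS = 0

A perfectly discriminating monopolist sells every unit with P(Q) ≥ MC(Q), so output equals the competitive quantity Q = 7.5. Each buyer pays their reservation price, so CS = 0 and the firm captures all surplus.
CS = 0.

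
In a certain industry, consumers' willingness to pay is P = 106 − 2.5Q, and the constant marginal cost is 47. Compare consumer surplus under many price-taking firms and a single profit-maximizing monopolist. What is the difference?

Competitive firms price at marginal cost: P = 47, giving Q = 23.6.
CS = ½·(106 − 47)·23.6 = 696.2.
The monopolist equates marginal revenue to marginal cost: 106 − 5Q = 47, so Q = 11.8. From demand, P = 76.5.
CS = ½·(106 − 76.5)·11.8 = 174.05.
Change in consumer surplus: 174.05 − 696.2 = −522.15.

Consumer surplus falls by 522.15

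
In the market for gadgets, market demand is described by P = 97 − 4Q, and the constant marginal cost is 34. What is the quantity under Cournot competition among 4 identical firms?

Q = 12.6

In a 4-firm Cournot equilibrium, symmetry and the first-order condition give q = (97 − 34)/(20) = 3.15. So Q = 12.6 and P = 46.6.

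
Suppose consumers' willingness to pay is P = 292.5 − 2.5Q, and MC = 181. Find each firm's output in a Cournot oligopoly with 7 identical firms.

With 7 symmetric Cournot firms, each firm's FOC gives 292.5 − 20q = 181, so q = 5.575, Q = 7·5.575 = 39.025, and P = 3119/16.

q_i = 5.575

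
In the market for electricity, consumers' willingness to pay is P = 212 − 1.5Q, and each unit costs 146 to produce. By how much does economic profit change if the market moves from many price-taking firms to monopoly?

Perfect competition: P = MC = 146, so 212 − 1.5Q = 146 and Q = 44.
Profit = (146 − 146)·44 = 0.
A monopolist chooses Q where MR = MC. MR = 212 − 3Q; setting this equal to 146 gives Q = 22 and P = 179.
Profit = (179 − 146)·22 = 726.
Change in economic profit: 726 − 0 = 726.

Economic profit rises by 726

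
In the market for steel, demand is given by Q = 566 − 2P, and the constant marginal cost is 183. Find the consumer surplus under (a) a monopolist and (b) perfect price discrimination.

Inverting demand: P = 283 − 0.5Q.
The monopolist equates marginal revenue to marginal cost: 283 − Q = 183, so Q = 100. From demand, P = 233.
CS = ½·(283 − 233)·100 = 2500.
A perfectly discriminating monopolist sells every unit with P(Q) ≥ MC(Q), so output equals the competitive quantity Q = 200. Each buyer pays their reservation price, so CS = 0 and the firm captures all surplus.
CS = 0.

Monopoly: CS = 2500; Perfect PD: CS = 0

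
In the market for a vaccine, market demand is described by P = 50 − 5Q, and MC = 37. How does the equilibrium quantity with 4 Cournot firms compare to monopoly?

Cournot: Q = 2.08; Monopoly: Q = 1.3

Cournot with 4 identical firms: the symmetric best-response condition is 50 − 25q = 37. Each firm produces q = 0.52, total output Q = 2.08, price P = 39.6.
The monopolist equates marginal revenue to marginal cost: 50 − 10Q = 37, so Q = 1.3. From demand, P = 43.5.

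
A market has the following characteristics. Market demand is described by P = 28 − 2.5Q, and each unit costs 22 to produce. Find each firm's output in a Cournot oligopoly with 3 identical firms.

With 3 symmetric Cournot firms, each firm's FOC gives 28 − 10q = 22, so q = 0.6, Q = 3·0.6 = 1.8, and P = 23.5.

q_i = 0.6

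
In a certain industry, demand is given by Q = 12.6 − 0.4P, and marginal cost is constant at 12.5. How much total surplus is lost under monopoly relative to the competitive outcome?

DWL = 18.05

Inverting demand: P = 31.5 − 2.5Q.
Competitive firms price at marginal cost: P = 12.5, giving Q = 7.6.
The monopolist equates marginal revenue to marginal cost: 31.5 − 5Q = 12.5, so Q = 3.8. From demand, P = 22.
DWL is the triangle between Q = 3.8 and Q = 7.6: ½·(7.6 − 3.8)·(22 − 12.5) = 18.05.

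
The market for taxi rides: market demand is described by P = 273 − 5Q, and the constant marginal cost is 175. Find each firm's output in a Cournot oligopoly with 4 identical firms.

With 4 symmetric Cournot firms, each firm's FOC gives 273 − 25q = 175, so q = 3.92, Q = 4·3.92 = 15.68, and P = 194.6.

q_i = 3.92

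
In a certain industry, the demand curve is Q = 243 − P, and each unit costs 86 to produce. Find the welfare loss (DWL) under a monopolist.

DWL = 3081.125

Inverting demand: P = 243 − Q.
Under competition P = MC = 86, so Q = (243 − 86)/1 = 157.
Monopoly sets MR = MC: 243 − 2Q = 86 ⇒ Q = 78.5, P = 243 − 78.5 = 164.5.
DWL is the triangle between Q = 78.5 and Q = 157: ½·(157 − 78.5)·(164.5 − 86) = 3081.125.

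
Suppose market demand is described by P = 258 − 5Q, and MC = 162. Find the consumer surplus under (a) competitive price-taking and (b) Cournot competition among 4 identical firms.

Competition: CS = 921.6; Cournot: CS = 589.824

Perfect competition: P = MC = 162, so 258 − 5Q = 162 and Q = 19.2.
CS = ½·(258 − 162)·19.2 = 921.6.
In a 4-firm Cournot equilibrium, symmetry and the first-order condition give q = (258 − 162)/(25) = 3.84. So Q = 15.36 and P = 181.2.
CS = ½·(258 − 181.2)·15.36 = 589.824.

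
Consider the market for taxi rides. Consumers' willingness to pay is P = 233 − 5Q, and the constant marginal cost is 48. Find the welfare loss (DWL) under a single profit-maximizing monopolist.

DWL = 855.625

Perfect competition: P = MC = 48, so 233 − 5Q = 48 and Q = 37.
A monopolist chooses Q where MR = MC. MR = 233 − 10Q; setting this equal to 48 gives Q = 18.5 and P = 140.5.
DWL is the triangle between Q = 18.5 and Q = 37: ½·(37 − 18.5)·(140.5 − 48) = 855.625.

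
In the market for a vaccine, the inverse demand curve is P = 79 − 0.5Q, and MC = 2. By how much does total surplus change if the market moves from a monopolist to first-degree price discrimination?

The monopolist equates marginal revenue to marginal cost: 79 − Q = 2, so Q = 77. From demand, P = 40.5.
CS = ½·(79 − 40.5)·77 = 1482.25; PS = (40.5 − 2)·77 = 2964.5; TS = 4446.75.
Under first-degree price discrimination the firm charges each unit its demand price and produces up to where P = MC, i.e. Q = 154. Consumer surplus is zero; producer surplus equals total surplus.
TS = 5929 (equal to competitive TS).
Change in total surplus: 5929 − 4446.75 = 1482.25.

Total surplus rises by 1482.25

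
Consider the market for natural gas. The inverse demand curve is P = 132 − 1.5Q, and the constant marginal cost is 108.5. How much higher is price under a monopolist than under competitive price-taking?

P rises by 11.75

Competitive firms price at marginal cost: P = 108.5, giving Q = 47/3.
The monopolist equates marginal revenue to marginal cost: 132 − 3Q = 108.5, so Q = 47/6. From demand, P = 120.25.
Change in price: 120.25 − 108.5 = 11.75.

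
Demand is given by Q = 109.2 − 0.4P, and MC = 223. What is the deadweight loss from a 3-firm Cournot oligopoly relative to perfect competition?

DWL = 31.25

Inverting demand: P = 273 − 2.5Q.
Under competition P = MC = 223, so Q = (273 − 223)/2.5 = 20.
Cournot with 3 identical firms: the symmetric best-response condition is 273 − 10q = 223. Each firm produces q = 5, total output Q = 15, price P = 235.5.
DWL is the triangle between Q = 15 and Q = 20: ½·(20 − 15)·(235.5 − 223) = 31.25.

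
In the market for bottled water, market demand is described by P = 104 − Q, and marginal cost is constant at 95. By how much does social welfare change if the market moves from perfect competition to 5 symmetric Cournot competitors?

Competitive firms price at marginal cost: P = 95, giving Q = 9.
CS = ½·(104 − 95)·9 = 40.5; PS = (95 − 95)·9 = 0; TS = 40.5.
With 5 symmetric Cournot firms, each firm's FOC gives 104 − 6q = 95, so q = 1.5, Q = 5·1.5 = 7.5, and P = 96.5.
CS = ½·(104 − 96.5)·7.5 = 28.125; PS = (96.5 − 95)·7.5 = 11.25; TS = 39.375.
Change in social welfare: 39.375 − 40.5 = −1.125.

TS falls by 1.125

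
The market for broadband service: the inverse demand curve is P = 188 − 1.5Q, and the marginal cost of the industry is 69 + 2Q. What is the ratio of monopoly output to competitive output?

Monopoly sets MR = MC: 188 − 3Q = 69 + 2Q ⇒ Q = 23.8, P = 188 − 1.5·23.8 = 152.3.
Competitive equilibrium sets price equal to marginal cost: 188 − 1.5Q = 69 + 2Q, so Q = 34 and P = 137.
Ratio Q_m/Q_c = 23.8/34 = 0.7.

Q_m/Q_c = 0.7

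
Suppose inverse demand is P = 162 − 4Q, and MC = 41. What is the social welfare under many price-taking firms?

Under competition P = MC = 41, so Q = (162 − 41)/4 = 30.25.
CS = ½·(162 − 41)·30.25 = 1830.125; PS = (41 − 41)·30.25 = 0; TS = 1830.125.

TS = 1830.125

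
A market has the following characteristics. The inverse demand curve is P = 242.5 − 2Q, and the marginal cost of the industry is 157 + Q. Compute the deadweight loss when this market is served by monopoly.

DWL = 194.94

Competitive equilibrium sets price equal to marginal cost: 242.5 − 2Q = 157 + Q, so Q = 28.5 and P = 185.5.
A monopolist chooses Q where MR = MC. MR = 242.5 − 4Q; setting this equal to 157 + Q gives Q = 17.1 and P = 208.3.
CS = ½·(242.5 − 185.5)·28.5 = 812.25; PS = (185.5·28.5 − 157·28.5 − ½·1·28.5²) = 406.125; TS = 1218.375.
CS = ½·(242.5 − 208.3)·17.1 = 292.41; PS = (208.3·17.1 − 157·17.1 − ½·1·17.1²) = 731.025; TS = 1023.435.
DWL = 1218.375 − 1023.435 = 194.94.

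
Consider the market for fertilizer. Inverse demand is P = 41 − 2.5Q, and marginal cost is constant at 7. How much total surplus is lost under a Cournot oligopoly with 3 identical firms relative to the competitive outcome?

DWL = 14.45

Competitive firms price at marginal cost: P = 7, giving Q = 13.6.
Cournot with 3 identical firms: the symmetric best-response condition is 41 − 10q = 7. Each firm produces q = 3.4, total output Q = 10.2, price P = 15.5.
DWL is the triangle between Q = 10.2 and Q = 13.6: ½·(13.6 − 10.2)·(15.5 − 7) = 14.45.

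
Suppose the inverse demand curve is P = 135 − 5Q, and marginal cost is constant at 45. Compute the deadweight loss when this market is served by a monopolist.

Under competition P = MC = 45, so Q = (135 − 45)/5 = 18.
A monopolist chooses Q where MR = MC. MR = 135 − 10Q; setting this equal to 45 gives Q = 9 and P = 90.
DWL is the triangle between Q = 9 and Q = 18: ½·(18 − 9)·(90 − 45) = 202.5.

DWL = 202.5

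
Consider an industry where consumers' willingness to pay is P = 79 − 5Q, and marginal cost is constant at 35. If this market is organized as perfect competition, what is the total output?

Q = 8.8

Under competition P = MC = 35, so Q = (79 − 35)/5 = 8.8.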